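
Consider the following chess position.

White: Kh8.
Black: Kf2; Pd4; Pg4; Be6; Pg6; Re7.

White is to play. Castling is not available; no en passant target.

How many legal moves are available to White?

0

White to move; king on h8.
In check: no.
Legal moves: none.
Count: 0.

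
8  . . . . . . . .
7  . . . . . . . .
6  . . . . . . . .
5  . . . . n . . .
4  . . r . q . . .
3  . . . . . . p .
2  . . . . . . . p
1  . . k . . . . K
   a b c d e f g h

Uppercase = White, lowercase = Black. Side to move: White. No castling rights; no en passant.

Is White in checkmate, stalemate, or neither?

checkmate

White to move; white king on h1.
In check: yes, from the black queen on e4.
King squares — g1: attacked by Ph2; g2: attacked by Qe4; h2: attacked by Pg3.
Legal moves for White: none.
In check with no legal moves → checkmate.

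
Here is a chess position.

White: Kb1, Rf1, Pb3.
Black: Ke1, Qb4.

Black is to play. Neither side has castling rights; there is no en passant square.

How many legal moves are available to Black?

Black to move; king on e1.
In check: yes, from the white rook on f1.
Legal moves: Ke2, Kd2, Kxf1.
Count: 3.

3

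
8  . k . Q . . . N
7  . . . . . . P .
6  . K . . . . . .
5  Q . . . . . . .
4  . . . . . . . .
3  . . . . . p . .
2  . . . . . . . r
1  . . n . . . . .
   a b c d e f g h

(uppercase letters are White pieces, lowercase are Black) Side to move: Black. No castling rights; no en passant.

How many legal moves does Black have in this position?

Black to move; king on b8.
In check: yes, from the white queen on d8.
Legal moves: none.
Count: 0.

0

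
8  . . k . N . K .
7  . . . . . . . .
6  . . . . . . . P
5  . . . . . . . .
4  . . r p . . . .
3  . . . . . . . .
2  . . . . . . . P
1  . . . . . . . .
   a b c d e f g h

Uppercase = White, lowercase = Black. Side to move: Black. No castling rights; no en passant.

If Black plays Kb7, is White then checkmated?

After Kb7: white king on g8; in check: no.
White is not in check, so this cannot be checkmate.

no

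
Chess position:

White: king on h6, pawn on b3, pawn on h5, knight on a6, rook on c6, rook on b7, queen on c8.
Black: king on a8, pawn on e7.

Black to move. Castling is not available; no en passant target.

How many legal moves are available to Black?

0

Black to move; king on a8.
In check: yes, from the white queen on c8.
Legal moves: none.
Count: 0.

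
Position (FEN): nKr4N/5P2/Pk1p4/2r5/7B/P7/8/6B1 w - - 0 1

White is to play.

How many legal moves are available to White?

White to move; king on b8.
In check: yes, from the black rook on c8.
Legal moves: none.
Count: 0.

0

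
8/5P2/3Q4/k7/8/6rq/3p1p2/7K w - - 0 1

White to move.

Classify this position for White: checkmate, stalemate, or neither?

White to move; white king on h1.
In check: yes, from the black queen on h3.
King squares — g1: attacked by Pf2; g2: attacked by Rg3; h2: attacked by Qh3.
Legal moves for White: none.
In check with no legal moves → checkmate.

checkmate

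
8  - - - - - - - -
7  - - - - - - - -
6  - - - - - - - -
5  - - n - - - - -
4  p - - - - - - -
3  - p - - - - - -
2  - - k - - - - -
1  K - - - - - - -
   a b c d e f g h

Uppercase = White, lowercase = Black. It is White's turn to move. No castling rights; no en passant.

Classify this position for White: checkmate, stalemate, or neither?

stalemate

White to move; white king on a1.
In check: no.
King squares — b1: attacked by Kc2; a2: attacked by Pb3; b2: attacked by Kc2.
Legal moves for White: none.
Not in check and no legal moves → stalemate.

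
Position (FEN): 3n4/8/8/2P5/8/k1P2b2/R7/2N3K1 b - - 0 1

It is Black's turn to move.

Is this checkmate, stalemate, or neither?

checkmate

Black to move; black king on a3.
In check: yes, from the white rook on a2.
King squares — a2: attacked by Nc1; b2: attacked by Ra2; b3: attacked by Nc1; a4: attacked by Ra2; b4: attacked by Pc3.
Legal moves for Black: none.
In check with no legal moves → checkmate.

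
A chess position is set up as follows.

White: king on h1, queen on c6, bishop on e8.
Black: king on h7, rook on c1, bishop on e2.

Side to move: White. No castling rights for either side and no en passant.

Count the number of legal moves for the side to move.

White to move; king on h1.
In check: yes, from the black rook on c1.
Legal moves: Kh2, Kg2, Qxc1.
Count: 3.

3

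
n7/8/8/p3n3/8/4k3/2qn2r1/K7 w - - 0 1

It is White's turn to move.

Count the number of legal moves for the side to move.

White to move; king on a1.
In check: no.
Legal moves: none.
Count: 0.

0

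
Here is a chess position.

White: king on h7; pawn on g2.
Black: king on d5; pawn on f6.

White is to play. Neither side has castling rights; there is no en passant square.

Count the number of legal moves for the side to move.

White to move; king on h7.
In check: no.
Legal moves: Kh8, Kg8, Kg7, Kh6, Kg6, g3, g4.
Count: 7.

7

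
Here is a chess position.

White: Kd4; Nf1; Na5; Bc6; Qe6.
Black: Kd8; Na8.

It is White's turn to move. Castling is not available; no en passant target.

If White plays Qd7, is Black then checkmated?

yes

After Qd7: black king on d8; in check: yes, from the white queen on d7.
King squares — c7: attacked by Qd7; d7: attacked by Bc6; e7: attacked by Qd7; c8: attacked by Qd7; e8: attacked by Qd7.
Black has no legal moves → checkmate.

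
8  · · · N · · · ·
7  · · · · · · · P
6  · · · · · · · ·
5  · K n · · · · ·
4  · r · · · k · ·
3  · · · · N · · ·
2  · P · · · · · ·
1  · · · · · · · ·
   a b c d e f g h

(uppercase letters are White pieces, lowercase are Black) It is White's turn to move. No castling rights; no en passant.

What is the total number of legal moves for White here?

4

White to move; king on b5.
In check: yes, from the black rook on b4.
Legal moves: Kc6, Kxc5, Ka5, Kxb4.
Count: 4.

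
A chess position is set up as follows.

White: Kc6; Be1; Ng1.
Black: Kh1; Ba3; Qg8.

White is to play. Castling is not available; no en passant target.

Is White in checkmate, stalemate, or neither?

neither

White to move; white king on c6.
In check: no.
Legal moves for White: Kd7, Kc7, Kb7, Kb6, Kb5, Nh3, Nf3, Ne2, Ba5, Bh4, Bb4, Bg3, Bc3, Bf2, Bd2.
White has 15 legal moves and is not in check → neither.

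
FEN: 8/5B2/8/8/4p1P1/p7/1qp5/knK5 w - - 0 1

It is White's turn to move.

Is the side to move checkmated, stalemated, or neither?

checkmate

White to move; white king on c1.
In check: yes, from the black queen on b2.
King squares — b1: attacked by Ka1; d1: attacked by Pc2; b2: attacked by Ka1; c2: attacked by Qb2; d2: attacked by Nb1.
Legal moves for White: none.
In check with no legal moves → checkmate.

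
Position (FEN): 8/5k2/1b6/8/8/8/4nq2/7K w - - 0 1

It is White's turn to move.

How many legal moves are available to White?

White to move; king on h1.
In check: no.
Legal moves: none.
Count: 0.

0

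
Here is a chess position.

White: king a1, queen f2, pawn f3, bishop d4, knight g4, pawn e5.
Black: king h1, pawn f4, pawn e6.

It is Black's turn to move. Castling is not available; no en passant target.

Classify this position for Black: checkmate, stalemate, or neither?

stalemate

Black to move; black king on h1.
In check: no.
King squares — g1: attacked by Qf2; g2: attacked by Qf2; h2: attacked by Qf2.
Legal moves for Black: none.
Not in check and no legal moves → stalemate.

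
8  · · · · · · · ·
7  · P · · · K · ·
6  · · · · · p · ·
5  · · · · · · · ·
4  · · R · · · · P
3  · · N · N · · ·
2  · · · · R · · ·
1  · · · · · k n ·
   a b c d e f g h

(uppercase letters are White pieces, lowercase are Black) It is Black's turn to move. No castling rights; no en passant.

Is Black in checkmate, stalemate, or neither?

checkmate

Black to move; black king on f1.
In check: yes, from the white knight on e3.
King squares — e1: attacked by Re2; g1: own knight; e2: attacked by Nc3; f2: attacked by Re2; g2: attacked by Re2.
Legal moves for Black: none.
In check with no legal moves → checkmate.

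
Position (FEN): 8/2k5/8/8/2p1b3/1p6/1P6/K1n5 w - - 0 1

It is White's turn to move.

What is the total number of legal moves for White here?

White to move; king on a1.
In check: no.
Legal moves: none.
Count: 0.

0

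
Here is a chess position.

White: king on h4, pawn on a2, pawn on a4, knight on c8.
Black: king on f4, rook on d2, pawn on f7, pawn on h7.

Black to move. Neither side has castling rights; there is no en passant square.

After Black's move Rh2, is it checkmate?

After Rh2: white king on h4; in check: yes, from the black rook on h2.
King squares — g3: attacked by Kf4; h3: attacked by Rh2; g4: attacked by Kf4; g5: attacked by Kf4; h5: attacked by Rh2.
White has no legal moves → checkmate.

yes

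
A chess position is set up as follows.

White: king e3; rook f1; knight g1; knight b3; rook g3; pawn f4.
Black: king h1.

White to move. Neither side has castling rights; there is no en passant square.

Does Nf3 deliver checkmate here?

After Nf3: black king on h1; in check: yes, from the white rook on f1.
King squares — g1: attacked by Rf1; g2: attacked by Rg3; h2: attacked by Nf3.
Black has no legal moves → checkmate.

yes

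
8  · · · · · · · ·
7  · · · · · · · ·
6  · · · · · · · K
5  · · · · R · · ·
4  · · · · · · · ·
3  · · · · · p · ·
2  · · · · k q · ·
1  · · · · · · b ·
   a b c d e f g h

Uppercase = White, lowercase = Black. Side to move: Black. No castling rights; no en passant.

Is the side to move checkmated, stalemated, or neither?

neither

Black to move; black king on e2.
In check: yes, from the white rook on e5.
King squares — d1: available; e1: attacked by Re5; f1: available; d2: available; f2: own queen; d3: available; e3: attacked by Re5; f3: own pawn.
Legal moves for Black: Kd3, Kd2, Kf1, Kd1, Qe3+.
Black is in check but has 5 legal moves → neither.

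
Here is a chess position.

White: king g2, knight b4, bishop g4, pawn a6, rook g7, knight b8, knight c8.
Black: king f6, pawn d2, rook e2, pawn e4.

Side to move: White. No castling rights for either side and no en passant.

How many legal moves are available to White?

White to move; king on g2.
In check: yes, from the black rook on e2.
Legal moves: Kh3, Kg3, Kh1, Kg1, Kf1, Bxe2.
Count: 6.

6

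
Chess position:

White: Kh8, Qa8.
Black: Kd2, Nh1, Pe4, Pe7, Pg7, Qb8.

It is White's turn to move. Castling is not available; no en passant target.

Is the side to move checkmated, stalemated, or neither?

White to move; white king on h8.
In check: yes, from the black queen on b8.
Legal moves for White: Kh7, Kxg7, Qxb8.
White is in check but has 3 legal moves → neither.

neither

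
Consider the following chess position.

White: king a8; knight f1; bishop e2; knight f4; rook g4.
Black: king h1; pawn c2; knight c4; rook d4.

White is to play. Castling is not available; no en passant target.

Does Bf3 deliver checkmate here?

After Bf3: black king on h1; in check: yes, from the white bishop on f3.
King squares — g1: attacked by Rg4; g2: attacked by Bf3; h2: attacked by Nf1.
Black has no legal moves → checkmate.

yes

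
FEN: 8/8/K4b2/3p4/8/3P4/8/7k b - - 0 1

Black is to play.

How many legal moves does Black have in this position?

Black to move; king on h1.
In check: no.
Legal moves: Bh8, Bd8, Bg7, Be7, Bg5, Be5, Bh4, Bd4, Bc3, Bb2, Ba1, Kh2, Kg2, Kg1, d4.
Count: 15.

15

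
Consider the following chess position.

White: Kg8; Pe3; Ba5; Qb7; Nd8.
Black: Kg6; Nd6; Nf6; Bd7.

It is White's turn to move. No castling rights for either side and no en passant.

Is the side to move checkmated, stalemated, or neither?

White to move; white king on g8.
In check: yes, from the black knight on f6.
Legal moves for White: Kh8, Kf8.
White is in check but has 2 legal moves → neither.

neither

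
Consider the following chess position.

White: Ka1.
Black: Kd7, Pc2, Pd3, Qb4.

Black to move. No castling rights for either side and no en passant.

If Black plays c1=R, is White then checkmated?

no

After c1=R: white king on a1; in check: yes, from the black rook on c1.
White has 1 legal reply: Ka2.
In check but a legal move exists → not checkmate.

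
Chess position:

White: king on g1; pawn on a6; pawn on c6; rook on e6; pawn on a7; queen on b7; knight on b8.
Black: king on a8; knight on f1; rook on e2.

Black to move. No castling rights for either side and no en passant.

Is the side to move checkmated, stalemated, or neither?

Black to move; black king on a8.
In check: yes, from the white queen on b7.
King squares — a7: attacked by Qb7; b7: attacked by Pa6; b8: attacked by Pa7.
Legal moves for Black: none.
In check with no legal moves → checkmate.

checkmate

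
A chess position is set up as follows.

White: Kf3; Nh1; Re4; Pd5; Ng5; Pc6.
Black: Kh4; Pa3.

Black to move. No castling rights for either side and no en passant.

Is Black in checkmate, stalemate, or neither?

Black to move; black king on h4.
In check: yes, from the white rook on e4.
King squares — g3: attacked by Nh1; h3: attacked by Ng5; g4: attacked by Kf3; g5: available; h5: available.
Legal moves for Black: Kh5, Kxg5.
Black is in check but has 2 legal moves → neither.

neither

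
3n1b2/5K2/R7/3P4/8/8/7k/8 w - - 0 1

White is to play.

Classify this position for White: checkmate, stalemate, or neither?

White to move; white king on f7.
In check: yes, from the black knight on d8.
King squares — e6: attacked by Nd8; f6: available; g6: available; e7: attacked by Bf8; g7: attacked by Bf8; e8: available; f8: available; g8: available.
Legal moves for White: Kg8, Kxf8, Ke8, Kg6, Kf6.
White is in check but has 5 legal moves → neither.

neither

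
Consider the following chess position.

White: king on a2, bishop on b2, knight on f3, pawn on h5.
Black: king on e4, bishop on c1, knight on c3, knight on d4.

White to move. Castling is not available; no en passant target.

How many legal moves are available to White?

White to move; king on a2.
In check: yes, from the black knight on c3.
Legal moves: Ka3, Ka1, Bxc3.
Count: 3.

3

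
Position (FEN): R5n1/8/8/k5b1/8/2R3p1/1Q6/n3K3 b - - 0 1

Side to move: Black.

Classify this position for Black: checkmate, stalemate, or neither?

checkmate

Black to move; black king on a5.
In check: yes, from the white rook on a8.
King squares — a4: attacked by Ra8; b4: attacked by Qb2; b5: attacked by Qb2; a6: attacked by Ra8; b6: attacked by Qb2.
Legal moves for Black: none.
In check with no legal moves → checkmate.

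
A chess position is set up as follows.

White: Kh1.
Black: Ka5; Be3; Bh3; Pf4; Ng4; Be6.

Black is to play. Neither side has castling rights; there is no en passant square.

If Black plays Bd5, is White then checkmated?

After Bd5: white king on h1; in check: yes, from the black bishop on d5.
King squares — g1: attacked by Be3; g2: attacked by Bh3; h2: attacked by Ng4.
White has no legal moves → checkmate.

yes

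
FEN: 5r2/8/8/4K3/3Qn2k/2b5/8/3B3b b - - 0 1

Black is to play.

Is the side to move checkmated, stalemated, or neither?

neither

Black to move; black king on h4.
In check: no.
Legal moves for Black include: Rh8, Rg8, Re8+, Rd8, Rc8, Rb8, Ra8, Rf7, Rf6, Rf5+, Rf4, Rf3, Rf2, Rf1, Kg5, Kh3, Kg3, Ba5, ... (list truncated; more exist).
Black has legal moves and is not in check → neither.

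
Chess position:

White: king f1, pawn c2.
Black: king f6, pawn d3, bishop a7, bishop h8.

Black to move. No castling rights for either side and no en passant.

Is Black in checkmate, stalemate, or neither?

Black to move; black king on f6.
In check: no.
Legal moves for Black: Bg7, Bb8, Bb6, Bc5, Bd4, Be3, Bf2, Bg1, Kg7, Kf7, Ke7, Kg6, Ke6, Kg5, Kf5, Ke5, dxc2, d2.
Black has 18 legal moves and is not in check → neither.

neither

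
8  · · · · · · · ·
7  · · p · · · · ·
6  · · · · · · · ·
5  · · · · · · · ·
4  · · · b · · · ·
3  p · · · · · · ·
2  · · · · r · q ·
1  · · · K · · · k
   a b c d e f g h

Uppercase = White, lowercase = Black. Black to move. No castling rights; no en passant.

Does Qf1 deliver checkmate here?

After Qf1: white king on d1; in check: yes, from the black queen on f1.
King squares — c1: attacked by Qf1; e1: attacked by Qf1; c2: attacked by Re2; d2: attacked by Re2; e2: attacked by Qf1.
White has no legal moves → checkmate.

yes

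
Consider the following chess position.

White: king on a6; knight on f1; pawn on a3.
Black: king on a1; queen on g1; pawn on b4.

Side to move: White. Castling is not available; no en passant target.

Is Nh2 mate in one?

no

After Nh2: black king on a1; in check: no.
Black is not in check, so this cannot be checkmate.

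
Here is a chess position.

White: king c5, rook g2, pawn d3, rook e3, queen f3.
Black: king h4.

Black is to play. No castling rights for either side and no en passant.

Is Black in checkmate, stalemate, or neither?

stalemate

Black to move; black king on h4.
In check: no.
King squares — g3: attacked by Rg2; h3: attacked by Qf3; g4: attacked by Rg2; g5: attacked by Rg2; h5: attacked by Qf3.
Legal moves for Black: none.
Not in check and no legal moves → stalemate.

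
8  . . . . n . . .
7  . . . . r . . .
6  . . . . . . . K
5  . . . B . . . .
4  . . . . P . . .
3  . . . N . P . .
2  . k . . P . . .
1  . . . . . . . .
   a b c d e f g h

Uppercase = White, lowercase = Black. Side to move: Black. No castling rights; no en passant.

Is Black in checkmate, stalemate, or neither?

neither

Black to move; black king on b2.
In check: yes, from the white knight on d3.
Legal moves for Black: Kc3, Ka3, Kc2, Kb1, Ka1.
Black is in check but has 5 legal moves → neither.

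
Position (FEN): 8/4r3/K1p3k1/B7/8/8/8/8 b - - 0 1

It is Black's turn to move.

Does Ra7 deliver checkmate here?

no

After Ra7: white king on a6; in check: yes, from the black rook on a7.
White has 2 legal replies: Kxa7, Kb6.
In check but a legal move exists → not checkmate.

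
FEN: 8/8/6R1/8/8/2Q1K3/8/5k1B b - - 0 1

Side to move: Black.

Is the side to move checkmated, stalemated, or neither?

stalemate

Black to move; black king on f1.
In check: no.
King squares — e1: attacked by Qc3; g1: attacked by Rg6; e2: attacked by Ke3; f2: attacked by Ke3; g2: attacked by Bh1.
Legal moves for Black: none.
Not in check and no legal moves → stalemate.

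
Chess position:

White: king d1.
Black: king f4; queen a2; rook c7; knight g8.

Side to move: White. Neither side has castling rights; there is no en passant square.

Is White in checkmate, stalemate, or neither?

White to move; white king on d1.
In check: no.
Legal moves for White: Ke1.
White has 1 legal move and is not in check → neither.

neither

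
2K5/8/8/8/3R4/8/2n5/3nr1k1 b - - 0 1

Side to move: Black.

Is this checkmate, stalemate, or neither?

neither

Black to move; black king on g1.
In check: no.
Legal moves for Black include: Nxd4, Nb4, Nce3, Na3, Na1, Kh2, Kg2, Kf2, Kh1, Kf1, Re8+, Re7, Re6, Re5, Re4, Re3, Re2, Rf1, ... (list truncated; more exist).
Black has legal moves and is not in check → neither.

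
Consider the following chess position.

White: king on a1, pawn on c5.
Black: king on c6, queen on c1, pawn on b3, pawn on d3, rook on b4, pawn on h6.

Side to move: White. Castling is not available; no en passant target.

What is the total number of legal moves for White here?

0

White to move; king on a1.
In check: yes, from the black queen on c1.
Legal moves: none.
Count: 0.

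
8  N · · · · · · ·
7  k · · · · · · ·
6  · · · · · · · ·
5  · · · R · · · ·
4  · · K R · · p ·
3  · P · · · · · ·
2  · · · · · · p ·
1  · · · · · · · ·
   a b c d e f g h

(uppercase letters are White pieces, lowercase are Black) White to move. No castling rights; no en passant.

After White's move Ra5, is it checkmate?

no

After Ra5: black king on a7; in check: yes, from the white rook on a5.
Black has 2 legal replies: Kb8, Kb7.
In check but a legal move exists → not checkmate.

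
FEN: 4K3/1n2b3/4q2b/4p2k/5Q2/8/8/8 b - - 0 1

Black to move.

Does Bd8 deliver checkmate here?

yes

After Bd8: white king on e8; in check: yes, from the black queen on e6.
King squares — d7: attacked by Qe6; e7: attacked by Qe6; f7: attacked by Qe6; d8: attacked by Nb7; f8: attacked by Bh6.
White has no legal moves → checkmate.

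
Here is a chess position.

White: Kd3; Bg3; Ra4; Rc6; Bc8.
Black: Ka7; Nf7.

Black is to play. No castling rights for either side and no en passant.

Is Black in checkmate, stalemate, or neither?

checkmate

Black to move; black king on a7.
In check: yes, from the white rook on a4.
King squares — a6: attacked by Ra4; b6: attacked by Rc6; b7: attacked by Bc8; a8: attacked by Ra4; b8: attacked by Bg3.
Legal moves for Black: none.
In check with no legal moves → checkmate.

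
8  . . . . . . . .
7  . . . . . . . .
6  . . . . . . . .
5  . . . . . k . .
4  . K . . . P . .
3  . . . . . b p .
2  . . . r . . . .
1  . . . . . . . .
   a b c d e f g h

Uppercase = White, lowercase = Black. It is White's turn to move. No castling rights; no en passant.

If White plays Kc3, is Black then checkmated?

After Kc3: black king on f5; in check: no.
Black is not in check, so this cannot be checkmate.

no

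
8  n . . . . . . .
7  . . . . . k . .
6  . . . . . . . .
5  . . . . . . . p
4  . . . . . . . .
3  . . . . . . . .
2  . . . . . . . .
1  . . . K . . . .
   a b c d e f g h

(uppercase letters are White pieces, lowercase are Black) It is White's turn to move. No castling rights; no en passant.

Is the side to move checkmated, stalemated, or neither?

White to move; white king on d1.
In check: no.
Legal moves for White: Ke2, Kd2, Kc2, Ke1, Kc1.
White has 5 legal moves and is not in check → neither.

neither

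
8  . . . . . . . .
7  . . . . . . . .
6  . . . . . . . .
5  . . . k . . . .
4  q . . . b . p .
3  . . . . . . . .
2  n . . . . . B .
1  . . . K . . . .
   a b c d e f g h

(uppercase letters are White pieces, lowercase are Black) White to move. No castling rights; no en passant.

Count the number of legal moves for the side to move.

3

White to move; king on d1.
In check: yes, from the black queen on a4.
Legal moves: Ke2, Kd2, Ke1.
Count: 3.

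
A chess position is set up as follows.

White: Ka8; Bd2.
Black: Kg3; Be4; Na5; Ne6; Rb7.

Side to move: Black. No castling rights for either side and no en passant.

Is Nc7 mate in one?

yes

After Nc7: white king on a8; in check: yes, from the black knight on c7.
King squares — a7: attacked by Rb7; b7: attacked by Be4; b8: attacked by Rb7.
White has no legal moves → checkmate.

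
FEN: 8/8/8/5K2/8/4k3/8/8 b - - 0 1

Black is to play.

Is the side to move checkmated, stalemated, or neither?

neither

Black to move; black king on e3.
In check: no.
Legal moves for Black: Kd4, Kf3, Kd3, Kf2, Ke2, Kd2.
Black has 6 legal moves and is not in check → neither.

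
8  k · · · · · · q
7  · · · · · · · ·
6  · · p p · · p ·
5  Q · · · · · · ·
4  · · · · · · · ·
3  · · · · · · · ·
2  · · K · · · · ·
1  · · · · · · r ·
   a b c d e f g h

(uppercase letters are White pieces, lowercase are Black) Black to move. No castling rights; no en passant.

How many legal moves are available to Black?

Black to move; king on a8.
In check: yes, from the white queen on a5.
Legal moves: Kb8, Kb7.
Count: 2.

2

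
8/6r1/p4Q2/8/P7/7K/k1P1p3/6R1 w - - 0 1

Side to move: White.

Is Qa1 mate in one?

yes

After Qa1: black king on a2; in check: yes, from the white queen on a1.
King squares — a1: attacked by Rg1; b1: attacked by Qa1; b2: attacked by Qa1; a3: attacked by Qa1; b3: attacked by Pc2.
Black has no legal moves → checkmate.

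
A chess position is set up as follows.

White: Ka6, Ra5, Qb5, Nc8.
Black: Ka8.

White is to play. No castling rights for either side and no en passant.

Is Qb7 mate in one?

After Qb7: black king on a8; in check: yes, from the white queen on b7.
King squares — a7: attacked by Ka6; b7: attacked by Ka6; b8: attacked by Qb7.
Black has no legal moves → checkmate.

yes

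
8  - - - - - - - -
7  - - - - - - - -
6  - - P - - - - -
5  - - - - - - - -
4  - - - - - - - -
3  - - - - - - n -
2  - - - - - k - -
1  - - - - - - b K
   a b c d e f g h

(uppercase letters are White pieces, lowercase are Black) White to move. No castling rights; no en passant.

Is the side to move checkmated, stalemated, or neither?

checkmate

White to move; white king on h1.
In check: yes, from the black knight on g3.
King squares — g1: attacked by Kf2; g2: attacked by Kf2; h2: attacked by Bg1.
Legal moves for White: none.
In check with no legal moves → checkmate.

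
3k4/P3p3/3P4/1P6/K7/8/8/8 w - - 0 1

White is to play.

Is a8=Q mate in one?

no

After a8=Q: black king on d8; in check: yes, from the white queen on a8.
Black has 1 legal reply: Kd7.
In check but a legal move exists → not checkmate.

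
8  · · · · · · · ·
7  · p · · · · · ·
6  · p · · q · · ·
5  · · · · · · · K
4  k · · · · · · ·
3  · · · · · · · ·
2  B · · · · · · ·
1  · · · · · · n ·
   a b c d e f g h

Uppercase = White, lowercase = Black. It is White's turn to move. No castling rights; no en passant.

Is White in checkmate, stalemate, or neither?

White to move; white king on h5.
In check: no.
Legal moves for White: Kg5, Kh4, Bxe6, Bd5, Bc4, Bb3+, Bb1.
White has 7 legal moves and is not in check → neither.

neither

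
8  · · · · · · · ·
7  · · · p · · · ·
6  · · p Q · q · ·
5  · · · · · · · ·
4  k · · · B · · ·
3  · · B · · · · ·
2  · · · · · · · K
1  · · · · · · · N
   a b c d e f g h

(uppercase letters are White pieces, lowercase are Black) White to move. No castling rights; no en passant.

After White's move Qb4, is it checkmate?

yes

After Qb4: black king on a4; in check: yes, from the white queen on b4.
King squares — a3: attacked by Qb4; b3: attacked by Qb4; b4: attacked by Bc3; a5: attacked by Qb4; b5: attacked by Qb4.
Black has no legal moves → checkmate.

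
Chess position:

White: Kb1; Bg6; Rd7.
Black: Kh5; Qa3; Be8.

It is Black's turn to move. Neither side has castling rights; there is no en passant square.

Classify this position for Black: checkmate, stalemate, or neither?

neither

Black to move; black king on h5.
In check: yes, from the white bishop on g6.
King squares — g4: available; h4: available; g5: available; g6: available; h6: available.
Legal moves for Black: Kh6, Kxg6, Kg5, Kh4, Kg4, Bxg6+.
Black is in check but has 6 legal moves → neither.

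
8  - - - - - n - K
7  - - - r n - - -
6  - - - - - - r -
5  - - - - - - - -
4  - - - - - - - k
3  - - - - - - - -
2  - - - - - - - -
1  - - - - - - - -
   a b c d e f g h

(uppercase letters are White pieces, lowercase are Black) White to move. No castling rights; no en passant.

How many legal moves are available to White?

0

White to move; king on h8.
In check: no.
Legal moves: none.
Count: 0.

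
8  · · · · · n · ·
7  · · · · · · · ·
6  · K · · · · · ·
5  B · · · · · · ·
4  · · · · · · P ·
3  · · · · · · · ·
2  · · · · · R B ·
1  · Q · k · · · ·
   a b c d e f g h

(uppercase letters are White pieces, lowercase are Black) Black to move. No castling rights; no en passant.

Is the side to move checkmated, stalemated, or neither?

Black to move; black king on d1.
In check: yes, from the white queen on b1.
King squares — c1: attacked by Qb1; e1: attacked by Qb1; c2: attacked by Qb1; d2: attacked by Rf2; e2: attacked by Rf2.
Legal moves for Black: none.
In check with no legal moves → checkmate.

checkmate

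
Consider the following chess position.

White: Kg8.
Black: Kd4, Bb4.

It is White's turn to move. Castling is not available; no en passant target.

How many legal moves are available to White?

4

White to move; king on g8.
In check: no.
Legal moves: Kh8, Kh7, Kg7, Kf7.
Count: 4.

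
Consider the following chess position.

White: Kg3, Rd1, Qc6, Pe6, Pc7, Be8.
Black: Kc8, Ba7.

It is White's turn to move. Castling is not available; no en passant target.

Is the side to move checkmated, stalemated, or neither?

White to move; white king on g3.
In check: no.
Legal moves for White include: Bf7, Bd7#, Bg6, Bh5, Qa8+, Qd7+, Qb7+, Qd6, Qb6, Qa6+, Qd5, Qc5, Qb5, Qe4, Qc4, Qa4, Qf3, Qc3, ... (list truncated; more exist).
White has legal moves and is not in check → neither.

neither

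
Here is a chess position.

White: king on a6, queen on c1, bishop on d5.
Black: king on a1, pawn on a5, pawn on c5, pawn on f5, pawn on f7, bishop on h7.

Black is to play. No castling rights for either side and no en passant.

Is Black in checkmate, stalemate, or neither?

Black to move; black king on a1.
In check: yes, from the white queen on c1.
King squares — b1: attacked by Qc1; a2: attacked by Bd5; b2: attacked by Qc1.
Legal moves for Black: none.
In check with no legal moves → checkmate.

checkmate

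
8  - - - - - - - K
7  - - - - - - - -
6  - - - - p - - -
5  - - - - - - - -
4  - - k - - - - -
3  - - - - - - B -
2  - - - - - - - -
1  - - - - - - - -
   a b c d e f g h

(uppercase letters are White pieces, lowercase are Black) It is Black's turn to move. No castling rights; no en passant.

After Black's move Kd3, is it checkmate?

no

After Kd3: white king on h8; in check: no.
White is not in check, so this cannot be checkmate.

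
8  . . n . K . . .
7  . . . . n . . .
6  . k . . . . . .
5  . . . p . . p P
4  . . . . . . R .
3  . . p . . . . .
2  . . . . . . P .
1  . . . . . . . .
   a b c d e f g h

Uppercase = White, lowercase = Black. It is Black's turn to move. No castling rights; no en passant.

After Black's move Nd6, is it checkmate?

After Nd6: white king on e8; in check: yes, from the black knight on d6.
White has 4 legal replies: Kf8, Kd8, Kxe7, Kd7.
In check but a legal move exists → not checkmate.

no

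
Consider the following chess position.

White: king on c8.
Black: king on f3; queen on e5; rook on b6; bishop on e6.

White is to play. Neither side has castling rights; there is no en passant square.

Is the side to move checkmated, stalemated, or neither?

White to move; white king on c8.
In check: yes, from the black bishop on e6.
King squares — b7: attacked by Rb6; c7: attacked by Qe5; d7: attacked by Be6; b8: attacked by Qe5; d8: available.
Legal moves for White: Kd8.
White is in check but has 1 legal move → neither.

neither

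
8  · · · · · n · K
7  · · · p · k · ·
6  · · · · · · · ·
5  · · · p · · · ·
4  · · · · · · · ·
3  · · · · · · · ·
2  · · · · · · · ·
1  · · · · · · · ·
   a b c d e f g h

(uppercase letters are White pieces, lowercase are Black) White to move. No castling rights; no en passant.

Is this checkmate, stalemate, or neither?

White to move; white king on h8.
In check: no.
King squares — g7: attacked by Kf7; h7: attacked by Nf8; g8: attacked by Kf7.
Legal moves for White: none.
Not in check and no legal moves → stalemate.

stalemate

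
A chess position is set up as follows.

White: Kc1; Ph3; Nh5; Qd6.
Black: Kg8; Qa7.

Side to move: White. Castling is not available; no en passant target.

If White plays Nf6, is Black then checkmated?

After Nf6: black king on g8; in check: yes, from the white knight on f6.
Black has 3 legal replies: Kh8, Kg7, Kf7.
In check but a legal move exists → not checkmate.

no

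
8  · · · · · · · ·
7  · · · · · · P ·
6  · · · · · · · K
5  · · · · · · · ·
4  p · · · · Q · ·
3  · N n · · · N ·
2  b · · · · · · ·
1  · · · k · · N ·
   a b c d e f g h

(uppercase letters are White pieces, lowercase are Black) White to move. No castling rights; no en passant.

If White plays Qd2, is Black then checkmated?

yes

After Qd2: black king on d1; in check: yes, from the white queen on d2.
King squares — c1: attacked by Qd2; e1: attacked by Qd2; c2: attacked by Qd2; d2: attacked by Nb3; e2: attacked by Ng1.
Black has no legal moves → checkmate.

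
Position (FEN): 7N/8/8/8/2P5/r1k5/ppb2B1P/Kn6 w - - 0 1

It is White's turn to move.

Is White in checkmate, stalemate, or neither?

checkmate

White to move; white king on a1.
In check: yes, from the black pawn on b2.
King squares — b1: attacked by Pa2; a2: attacked by Ra3; b2: attacked by Kc3.
Legal moves for White: none.
In check with no legal moves → checkmate.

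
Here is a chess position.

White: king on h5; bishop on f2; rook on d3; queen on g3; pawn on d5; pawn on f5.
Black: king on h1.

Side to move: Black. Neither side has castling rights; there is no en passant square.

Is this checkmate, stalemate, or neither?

stalemate

Black to move; black king on h1.
In check: no.
King squares — g1: attacked by Bf2; g2: attacked by Qg3; h2: attacked by Qg3.
Legal moves for Black: none.
Not in check and no legal moves → stalemate.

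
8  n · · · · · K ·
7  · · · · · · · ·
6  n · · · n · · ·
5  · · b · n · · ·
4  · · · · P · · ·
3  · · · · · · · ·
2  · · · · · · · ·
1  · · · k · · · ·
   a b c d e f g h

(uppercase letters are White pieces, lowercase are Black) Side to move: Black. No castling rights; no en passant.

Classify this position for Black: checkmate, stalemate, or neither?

neither

Black to move; black king on d1.
In check: no.
Legal moves for Black include: N8c7, Nb6, Nf8, Nd8, Ng7, Nec7, Ng5, Nf4, Nd4, Nb8, Na6c7, Nb4, Nf7, Nd7, Ng6, Nc6, Ng4, Nc4, ... (list truncated; more exist).
Black has legal moves and is not in check → neither.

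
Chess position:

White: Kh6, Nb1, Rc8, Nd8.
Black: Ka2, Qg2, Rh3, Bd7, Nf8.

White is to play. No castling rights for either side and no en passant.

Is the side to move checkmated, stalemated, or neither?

checkmate

White to move; white king on h6.
In check: yes, from the black rook on h3.
King squares — g5: attacked by Qg2; h5: attacked by Rh3; g6: attacked by Qg2; g7: attacked by Qg2; h7: attacked by Rh3.
Legal moves for White: none.
In check with no legal moves → checkmate.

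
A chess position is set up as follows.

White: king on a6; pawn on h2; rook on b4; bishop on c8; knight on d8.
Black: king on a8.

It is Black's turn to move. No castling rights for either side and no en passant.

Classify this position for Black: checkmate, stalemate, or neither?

Black to move; black king on a8.
In check: no.
King squares — a7: attacked by Ka6; b7: attacked by Rb4; b8: attacked by Rb4.
Legal moves for Black: none.
Not in check and no legal moves → stalemate.

stalemate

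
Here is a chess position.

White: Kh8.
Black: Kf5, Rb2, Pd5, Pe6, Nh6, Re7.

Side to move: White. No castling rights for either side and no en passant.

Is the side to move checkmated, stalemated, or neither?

stalemate

White to move; white king on h8.
In check: no.
King squares — g7: attacked by Re7; h7: attacked by Re7; g8: attacked by Nh6.
Legal moves for White: none.
Not in check and no legal moves → stalemate.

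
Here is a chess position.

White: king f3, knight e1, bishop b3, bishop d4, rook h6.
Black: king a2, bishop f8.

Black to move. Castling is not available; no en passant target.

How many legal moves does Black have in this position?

Black to move; king on a2.
In check: yes, from the white bishop on b3.
Legal moves: Kxb3, Ka3, Kb1.
Count: 3.

3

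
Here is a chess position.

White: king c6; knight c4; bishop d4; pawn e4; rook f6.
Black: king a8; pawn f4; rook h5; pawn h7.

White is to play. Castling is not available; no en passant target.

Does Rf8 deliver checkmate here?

After Rf8: black king on a8; in check: yes, from the white rook on f8.
King squares — a7: attacked by Bd4; b7: attacked by Kc6; b8: attacked by Rf8.
Black has no legal moves → checkmate.

yes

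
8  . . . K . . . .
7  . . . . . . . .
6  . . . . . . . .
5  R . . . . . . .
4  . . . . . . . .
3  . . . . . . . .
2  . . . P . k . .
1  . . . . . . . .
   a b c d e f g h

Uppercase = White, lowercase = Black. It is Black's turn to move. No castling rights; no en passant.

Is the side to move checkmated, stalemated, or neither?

neither

Black to move; black king on f2.
In check: no.
Legal moves for Black: Kg3, Kf3, Kg2, Ke2, Kg1, Kf1, Ke1.
Black has 7 legal moves and is not in check → neither.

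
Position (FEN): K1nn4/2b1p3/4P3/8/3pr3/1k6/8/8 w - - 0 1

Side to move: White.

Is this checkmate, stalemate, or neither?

stalemate

White to move; white king on a8.
In check: no.
King squares — a7: attacked by Nc8; b7: attacked by Nd8; b8: attacked by Bc7.
Legal moves for White: none.
Not in check and no legal moves → stalemate.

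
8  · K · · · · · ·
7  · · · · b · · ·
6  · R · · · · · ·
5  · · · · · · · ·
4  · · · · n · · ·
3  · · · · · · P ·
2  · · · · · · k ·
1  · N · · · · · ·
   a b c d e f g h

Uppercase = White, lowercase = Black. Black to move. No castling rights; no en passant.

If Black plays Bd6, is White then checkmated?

After Bd6: white king on b8; in check: yes, from the black bishop on d6.
White has 5 legal replies: Kc8, Ka8, Kb7, Ka7, Rxd6.
In check but a legal move exists → not checkmate.

no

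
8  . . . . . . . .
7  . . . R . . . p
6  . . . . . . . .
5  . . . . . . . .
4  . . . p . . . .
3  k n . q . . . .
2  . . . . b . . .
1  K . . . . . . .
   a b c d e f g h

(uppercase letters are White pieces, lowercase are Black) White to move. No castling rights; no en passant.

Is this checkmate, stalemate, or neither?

White to move; white king on a1.
In check: yes, from the black knight on b3.
King squares — b1: attacked by Qd3; a2: attacked by Ka3; b2: attacked by Ka3.
Legal moves for White: none.
In check with no legal moves → checkmate.

checkmate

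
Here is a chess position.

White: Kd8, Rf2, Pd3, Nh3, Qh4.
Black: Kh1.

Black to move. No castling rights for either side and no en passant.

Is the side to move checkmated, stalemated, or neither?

Black to move; black king on h1.
In check: no.
King squares — g1: attacked by Nh3; g2: attacked by Rf2; h2: attacked by Rf2.
Legal moves for Black: none.
Not in check and no legal moves → stalemate.

stalemate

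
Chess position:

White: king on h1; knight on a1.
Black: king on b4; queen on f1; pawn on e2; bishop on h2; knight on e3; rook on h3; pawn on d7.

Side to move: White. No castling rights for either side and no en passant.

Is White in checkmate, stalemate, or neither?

checkmate

White to move; white king on h1.
In check: yes, from the black queen on f1.
King squares — g1: attacked by Qf1; g2: attacked by Qf1; h2: attacked by Rh3.
Legal moves for White: none.
In check with no legal moves → checkmate.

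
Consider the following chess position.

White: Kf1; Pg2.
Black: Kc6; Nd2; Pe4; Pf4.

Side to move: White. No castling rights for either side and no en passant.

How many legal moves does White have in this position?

White to move; king on f1.
In check: yes, from the black knight on d2.
Legal moves: Kf2, Ke2, Kg1, Ke1.
Count: 4.

4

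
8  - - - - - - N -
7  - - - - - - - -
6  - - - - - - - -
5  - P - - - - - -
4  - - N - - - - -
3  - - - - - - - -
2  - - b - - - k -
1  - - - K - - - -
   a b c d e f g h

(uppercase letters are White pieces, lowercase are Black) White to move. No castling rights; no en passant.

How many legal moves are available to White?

5

White to move; king on d1.
In check: yes, from the black bishop on c2.
Legal moves: Ke2, Kd2, Kxc2, Ke1, Kc1.
Count: 5.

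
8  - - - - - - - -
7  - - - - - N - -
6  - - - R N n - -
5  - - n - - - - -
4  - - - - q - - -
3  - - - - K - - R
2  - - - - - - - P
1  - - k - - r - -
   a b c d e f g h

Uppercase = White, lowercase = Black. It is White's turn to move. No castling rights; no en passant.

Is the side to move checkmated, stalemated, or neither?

White to move; white king on e3.
In check: yes, from the black queen on e4.
King squares — d2: attacked by Kc1; e2: attacked by Qe4; f2: attacked by Rf1; d3: attacked by Qe4; f3: attacked by Rf1; d4: attacked by Qe4; e4: attacked by Nc5; f4: attacked by Rf1.
Legal moves for White: none.
In check with no legal moves → checkmate.

checkmate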